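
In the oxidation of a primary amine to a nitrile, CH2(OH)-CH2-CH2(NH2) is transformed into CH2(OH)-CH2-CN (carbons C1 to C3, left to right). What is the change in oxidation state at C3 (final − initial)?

+4

Before: C3 has 1 bond to C, 2 bonds to H, 1 bond to N → oxidation state -1.
After: C3 has 1 bond to C, 3 bonds to N → oxidation state +3.
Δ = +3 − (-1) = +4, so this is an oxidation at C3.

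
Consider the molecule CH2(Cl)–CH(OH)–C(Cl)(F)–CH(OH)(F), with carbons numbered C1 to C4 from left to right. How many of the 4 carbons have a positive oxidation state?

Tallying each carbon's bonds:
C1: 1C, 2H, 1Cl → 0 − 2 + 1 = -1
C2: 2C, 1H, 1O → 0 − 1 + 1 = 0
C3: 2C, 1F, 1Cl → 0 + 1 + 1 = +2
C4: 1C, 1H, 1O, 1F → 0 − 1 + 1 + 1 = +1
2 carbons (C3, C4) meet the condition.

2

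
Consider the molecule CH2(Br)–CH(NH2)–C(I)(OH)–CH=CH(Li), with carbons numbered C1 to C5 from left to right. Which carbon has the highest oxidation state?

Tallying each carbon's bonds:
C1: 1C, 2H, 1Br → 0 − 2 + 1 = -1
C2: 2C, 1H, 1N → 0 − 1 + 1 = 0
C3: 2C, 1O, 1I → 0 + 1 + 1 = +2
C4: 3C, 1H → 0 − 1 = -1
C5: 2C, 1H, 1Li → 0 − 1 − 1 = -2
The most oxidised carbon is C3 at +2.

C3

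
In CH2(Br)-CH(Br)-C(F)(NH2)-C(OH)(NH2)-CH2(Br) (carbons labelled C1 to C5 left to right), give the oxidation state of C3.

Each bond to a more electronegative atom (O, N, halogen) counts +1, each bond to a less electronegative atom (H, metal, B, Si) counts −1, and each C–C bond counts 0.
C3 has one bond to C (0), one bond to C (0), one bond to F (+1), one bond to N (+1).
Oxidation state = 0 + 0 + 1 + 1 = +2.

+2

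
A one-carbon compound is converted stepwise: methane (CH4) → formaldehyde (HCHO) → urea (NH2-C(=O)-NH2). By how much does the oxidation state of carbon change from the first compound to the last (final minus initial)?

+8

Carbon oxidation states along the series — methane: -4, formaldehyde: 0, urea: +4.
Net change = +4 − (-4) = +8.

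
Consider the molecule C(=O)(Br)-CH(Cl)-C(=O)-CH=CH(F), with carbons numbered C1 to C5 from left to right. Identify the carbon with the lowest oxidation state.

Tallying each carbon's bonds:
C1: 1C, 2O, 1Br → 0 + 2 + 1 = +3
C2: 2C, 1H, 1Cl → 0 − 1 + 1 = 0
C3: 2C, 2O → 0 + 2 = +2
C4: 3C, 1H → 0 − 1 = -1
C5: 2C, 1H, 1F → 0 − 1 + 1 = 0
The most reduced carbon is C4 at -1.

C4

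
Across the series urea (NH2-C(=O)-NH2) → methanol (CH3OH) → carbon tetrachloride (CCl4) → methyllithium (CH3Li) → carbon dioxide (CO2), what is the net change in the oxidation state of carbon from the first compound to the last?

Carbon oxidation states along the series — urea: +4, methanol: -2, carbon tetrachloride: +4, methyllithium: -4, carbon dioxide: +4.
Net change = +4 − (+4) = 0.

0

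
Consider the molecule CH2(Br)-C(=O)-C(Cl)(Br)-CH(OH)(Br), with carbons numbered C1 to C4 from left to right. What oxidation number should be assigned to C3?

+2

Each bond to a more electronegative atom (O, N, halogen) counts +1, each bond to a less electronegative atom (H, metal, B, Si) counts −1, and each C–C bond counts 0.
C3 has one bond to C (0), one bond to C (0), one bond to Cl (+1), one bond to Br (+1).
Oxidation state = 0 + 0 + 1 + 1 = +2.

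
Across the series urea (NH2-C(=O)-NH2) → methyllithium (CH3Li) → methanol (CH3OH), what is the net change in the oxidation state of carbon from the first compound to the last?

-6

Carbon oxidation states along the series — urea: +4, methyllithium: -4, methanol: -2.
Net change = -2 − (+4) = -6.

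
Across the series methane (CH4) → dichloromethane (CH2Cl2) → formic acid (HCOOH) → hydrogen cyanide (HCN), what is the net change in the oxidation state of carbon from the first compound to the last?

Carbon oxidation states along the series — methane: -4, dichloromethane: 0, formic acid: +2, hydrogen cyanide: +2.
Net change = +2 − (-4) = +6.

+6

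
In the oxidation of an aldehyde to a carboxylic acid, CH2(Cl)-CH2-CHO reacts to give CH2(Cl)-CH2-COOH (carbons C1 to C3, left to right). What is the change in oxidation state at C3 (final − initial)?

+2

Before: C3 has 1 bond to C, 1 bond to H, 2 bonds to O → oxidation state +1.
After: C3 has 1 bond to C, 3 bonds to O → oxidation state +3.
Δ = +3 − (+1) = +2, so this is an oxidation at C3.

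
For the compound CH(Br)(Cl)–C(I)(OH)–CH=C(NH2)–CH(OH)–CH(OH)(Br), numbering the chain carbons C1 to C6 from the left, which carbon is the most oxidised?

C2

Assign +1 per bond to O/N/halogen, −1 per bond to H or an electropositive element, and 0 per bond to carbon. Tallying each carbon:
C1: 1C, 1H, 1Cl, 1Br → 0 − 1 + 1 + 1 = +1
C2: 2C, 1O, 1I → 0 + 1 + 1 = +2
C3: 3C, 1H → 0 − 1 = -1
C4: 3C, 1N → 0 + 1 = +1
C5: 2C, 1H, 1O → 0 − 1 + 1 = 0
C6: 1C, 1H, 1O, 1Br → 0 − 1 + 1 + 1 = +1
The most oxidised carbon is C2 at +2.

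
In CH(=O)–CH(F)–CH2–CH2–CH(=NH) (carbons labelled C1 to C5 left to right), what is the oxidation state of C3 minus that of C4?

0

C3: 2C, 2H → 0 − 2 = -2
C4: 2C, 2H → 0 − 2 = -2
Difference: -2 − (-2) = 0.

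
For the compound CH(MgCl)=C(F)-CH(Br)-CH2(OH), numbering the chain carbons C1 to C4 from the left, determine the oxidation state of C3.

Count +1 for every bond to an atom more electronegative than carbon and −1 for every bond to one less electronegative; C–C bonds are 0.
C3 has one bond to C (0), one bond to C (0), one bond to Br (+1), one bond to H (-1).
Oxidation state = 0 + 0 + 1 − 1 = 0.

0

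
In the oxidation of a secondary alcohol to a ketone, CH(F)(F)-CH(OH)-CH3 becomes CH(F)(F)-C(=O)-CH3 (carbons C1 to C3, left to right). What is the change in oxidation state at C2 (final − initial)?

Before: C2 has 2 bonds to C, 1 bond to H, 1 bond to O → oxidation state 0.
After: C2 has 2 bonds to C, 2 bonds to O → oxidation state +2.
Δ = +2 − (0) = +2, so this is an oxidation at C2.

+2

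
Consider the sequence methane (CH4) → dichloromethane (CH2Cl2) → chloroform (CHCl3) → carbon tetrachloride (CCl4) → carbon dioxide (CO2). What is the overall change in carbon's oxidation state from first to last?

Carbon oxidation states along the series — methane: -4, dichloromethane: 0, chloroform: +2, carbon tetrachloride: +4, carbon dioxide: +4.
Net change = +4 − (-4) = +8.

+8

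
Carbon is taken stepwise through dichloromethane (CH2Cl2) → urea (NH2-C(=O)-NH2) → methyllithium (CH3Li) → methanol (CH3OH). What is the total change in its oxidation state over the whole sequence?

-2

Carbon oxidation states along the series — dichloromethane: 0, urea: +4, methyllithium: -4, methanol: -2.
Net change = -2 − (0) = -2.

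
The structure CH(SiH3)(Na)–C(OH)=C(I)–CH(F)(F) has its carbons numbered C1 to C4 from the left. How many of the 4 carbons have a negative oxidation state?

1

Tallying each carbon's bonds:
C1: 1C, 1H, 1Na, 1Si → 0 − 1 − 1 − 1 = -3
C2: 3C, 1O → 0 + 1 = +1
C3: 3C, 1I → 0 + 1 = +1
C4: 1C, 1H, 2F → 0 − 1 + 2 = +1
1 carbon (C1) meets the condition.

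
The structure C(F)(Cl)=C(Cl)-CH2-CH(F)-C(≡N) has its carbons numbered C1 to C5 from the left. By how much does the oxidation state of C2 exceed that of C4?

+1

C2: 3C, 1Cl → 0 + 1 = +1
C4: 2C, 1H, 1F → 0 − 1 + 1 = 0
Difference: +1 − (0) = +1.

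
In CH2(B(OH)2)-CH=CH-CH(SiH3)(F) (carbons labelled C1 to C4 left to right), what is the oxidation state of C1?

C1 has one bond to C (0), one bond to H (-1), one bond to H (-1), one bond to B (-1).
Oxidation state = 0 − 1 − 1 − 1 = -3.

-3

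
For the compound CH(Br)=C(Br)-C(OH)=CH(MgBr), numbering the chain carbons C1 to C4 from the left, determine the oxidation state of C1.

0

C1 has a double bond to C (2×0 = 0), one bond to H (-1), one bond to Br (+1).
Oxidation state = 0 − 1 + 1 = 0.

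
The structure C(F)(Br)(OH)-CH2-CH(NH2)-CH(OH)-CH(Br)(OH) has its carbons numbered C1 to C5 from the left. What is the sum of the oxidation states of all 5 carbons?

+2

Tallying each carbon's bonds:
C1: 1C, 1O, 1F, 1Br → 0 + 1 + 1 + 1 = +3
C2: 2C, 2H → 0 − 2 = -2
C3: 2C, 1H, 1N → 0 − 1 + 1 = 0
C4: 2C, 1H, 1O → 0 − 1 + 1 = 0
C5: 1C, 1H, 1O, 1Br → 0 − 1 + 1 + 1 = +1
Sum = +3 − 2 + 0 + 0 + 1 = +2.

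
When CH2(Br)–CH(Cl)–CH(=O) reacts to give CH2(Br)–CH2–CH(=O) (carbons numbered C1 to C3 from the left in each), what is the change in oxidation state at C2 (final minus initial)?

Before: C2 has 2 bonds to C, 1 bond to H, 1 bond to Cl → oxidation state 0.
After: C2 has 2 bonds to C, 2 bonds to H → oxidation state -2.
Δ = -2 − (0) = -2, so this is a reduction at C2.

-2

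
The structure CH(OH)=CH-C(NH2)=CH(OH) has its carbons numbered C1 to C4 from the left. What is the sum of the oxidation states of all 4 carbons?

0

Bonds to more-electronegative neighbours contribute +1 each, bonds to H or metals contribute −1 each, and C–C bonds contribute 0. Tallying each carbon:
C1: 2C, 1H, 1O → 0 − 1 + 1 = 0
C2: 3C, 1H → 0 − 1 = -1
C3: 3C, 1N → 0 + 1 = +1
C4: 2C, 1H, 1O → 0 − 1 + 1 = 0
Sum = 0 − 1 + 1 + 0 = 0.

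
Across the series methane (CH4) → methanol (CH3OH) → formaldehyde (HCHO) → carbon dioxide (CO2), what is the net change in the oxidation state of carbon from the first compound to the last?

Carbon oxidation states along the series — methane: -4, methanol: -2, formaldehyde: 0, carbon dioxide: +4.
Net change = +4 − (-4) = +8.

+8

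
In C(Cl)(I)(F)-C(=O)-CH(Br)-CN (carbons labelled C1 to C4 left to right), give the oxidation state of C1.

C1 has one bond to C (0), one bond to Cl (+1), one bond to I (+1), one bond to F (+1).
Oxidation state = 0 + 1 + 1 + 1 = +3.

+3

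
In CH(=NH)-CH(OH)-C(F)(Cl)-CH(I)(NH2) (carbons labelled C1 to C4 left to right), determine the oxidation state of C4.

C4 has one bond to C (0), one bond to I (+1), one bond to N (+1), one bond to H (-1).
Oxidation state = 0 + 1 + 1 − 1 = +1.

+1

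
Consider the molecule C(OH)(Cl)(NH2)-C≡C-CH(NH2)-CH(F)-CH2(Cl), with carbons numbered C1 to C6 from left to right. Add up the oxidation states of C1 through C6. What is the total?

Count +1 for every bond to an atom more electronegative than carbon and −1 for every bond to one less electronegative; C–C bonds are 0. Tallying each carbon:
C1: 1C, 1O, 1N, 1Cl → 0 + 1 + 1 + 1 = +3
C2: 4C → 0 = 0
C3: 4C → 0 = 0
C4: 2C, 1H, 1N → 0 − 1 + 1 = 0
C5: 2C, 1H, 1F → 0 − 1 + 1 = 0
C6: 1C, 2H, 1Cl → 0 − 2 + 1 = -1
Sum = +3 + 0 + 0 + 0 + 0 − 1 = +2.

+2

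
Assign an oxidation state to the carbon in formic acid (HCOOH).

+2

The carbon has one bond to H (-1), a double bond to O (2×+1 = +2), one bond to O (+1).
Oxidation state = -1 + 2 + 1 = +2.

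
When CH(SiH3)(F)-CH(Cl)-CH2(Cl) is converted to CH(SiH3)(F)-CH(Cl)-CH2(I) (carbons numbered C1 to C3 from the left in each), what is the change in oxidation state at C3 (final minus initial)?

0

Before: C3 has 1 bond to C, 2 bonds to H, 1 bond to Cl → oxidation state -1.
After: C3 has 1 bond to C, 2 bonds to H, 1 bond to I → oxidation state -1.
Δ = -1 − (-1) = 0, so no net redox change at C3.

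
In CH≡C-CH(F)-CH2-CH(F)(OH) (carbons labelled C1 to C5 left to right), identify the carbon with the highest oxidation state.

C5

Tallying each carbon's bonds:
C1: 3C, 1H → 0 − 1 = -1
C2: 4C → 0 = 0
C3: 2C, 1H, 1F → 0 − 1 + 1 = 0
C4: 2C, 2H → 0 − 2 = -2
C5: 1C, 1H, 1O, 1F → 0 − 1 + 1 + 1 = +1
The most oxidised carbon is C5 at +1.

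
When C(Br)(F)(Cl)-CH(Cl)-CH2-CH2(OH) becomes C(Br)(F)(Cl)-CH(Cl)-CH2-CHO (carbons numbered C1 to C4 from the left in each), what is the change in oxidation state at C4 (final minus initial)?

Before: C4 has 1 bond to C, 2 bonds to H, 1 bond to O → oxidation state -1.
After: C4 has 1 bond to C, 1 bond to H, 2 bonds to O → oxidation state +1.
Δ = +1 − (-1) = +2, so this is an oxidation at C4.

+2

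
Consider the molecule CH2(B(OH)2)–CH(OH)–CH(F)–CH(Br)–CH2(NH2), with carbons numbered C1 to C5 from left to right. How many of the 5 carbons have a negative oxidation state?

Assign +1 per bond to O/N/halogen, −1 per bond to H or an electropositive element, and 0 per bond to carbon. Tallying each carbon:
C1: 1C, 2H, 1B → 0 − 2 − 1 = -3
C2: 2C, 1H, 1O → 0 − 1 + 1 = 0
C3: 2C, 1H, 1F → 0 − 1 + 1 = 0
C4: 2C, 1H, 1Br → 0 − 1 + 1 = 0
C5: 1C, 2H, 1N → 0 − 2 + 1 = -1
2 carbons (C1, C5) meet the condition.

2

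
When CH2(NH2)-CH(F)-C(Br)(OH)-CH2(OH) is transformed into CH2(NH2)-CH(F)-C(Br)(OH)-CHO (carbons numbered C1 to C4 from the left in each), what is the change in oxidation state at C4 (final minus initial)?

Before: C4 has 1 bond to C, 2 bonds to H, 1 bond to O → oxidation state -1.
After: C4 has 1 bond to C, 1 bond to H, 2 bonds to O → oxidation state +1.
Δ = +1 − (-1) = +2, so this is an oxidation at C4.

+2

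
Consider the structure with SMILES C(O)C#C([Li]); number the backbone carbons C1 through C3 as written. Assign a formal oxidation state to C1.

-1

Count +1 for every bond to an atom more electronegative than carbon and −1 for every bond to one less electronegative; C–C bonds are 0.
C1 has one bond to C (0), one bond to H (-1), one bond to O (+1), one bond to H (-1).
Oxidation state = 0 − 1 + 1 − 1 = -1.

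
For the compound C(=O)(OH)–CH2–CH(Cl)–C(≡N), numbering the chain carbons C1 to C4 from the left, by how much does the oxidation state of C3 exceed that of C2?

C3: 2C, 1H, 1Cl → 0 − 1 + 1 = 0
C2: 2C, 2H → 0 − 2 = -2
Difference: 0 − (-2) = +2.

+2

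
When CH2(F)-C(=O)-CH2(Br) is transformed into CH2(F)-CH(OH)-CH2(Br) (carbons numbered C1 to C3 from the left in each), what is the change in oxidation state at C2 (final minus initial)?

-2

Before: C2 has 2 bonds to C, 2 bonds to O → oxidation state +2.
After: C2 has 2 bonds to C, 1 bond to H, 1 bond to O → oxidation state 0.
Δ = 0 − (+2) = -2, so this is a reduction at C2.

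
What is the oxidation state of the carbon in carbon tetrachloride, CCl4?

+4

Each bond to a more electronegative atom (O, N, halogen) counts +1, each bond to a less electronegative atom (H, metal, B, Si) counts −1, and each C–C bond counts 0.
The carbon has one bond to Cl (+1), one bond to Cl (+1), one bond to Cl (+1), one bond to Cl (+1).
Oxidation state = +1 + 1 + 1 + 1 = +4.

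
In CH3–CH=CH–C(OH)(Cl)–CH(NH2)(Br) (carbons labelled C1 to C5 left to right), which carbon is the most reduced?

C1

Tallying each carbon's bonds:
C1: 1C, 3H → 0 − 3 = -3
C2: 3C, 1H → 0 − 1 = -1
C3: 3C, 1H → 0 − 1 = -1
C4: 2C, 1O, 1Cl → 0 + 1 + 1 = +2
C5: 1C, 1H, 1N, 1Br → 0 − 1 + 1 + 1 = +1
The most reduced carbon is C1 at -3.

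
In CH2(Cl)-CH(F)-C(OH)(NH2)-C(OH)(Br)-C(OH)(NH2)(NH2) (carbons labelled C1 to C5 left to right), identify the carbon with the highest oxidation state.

C5

Assign +1 per bond to O/N/halogen, −1 per bond to H or an electropositive element, and 0 per bond to carbon. Tallying each carbon:
C1: 1C, 2H, 1Cl → 0 − 2 + 1 = -1
C2: 2C, 1H, 1F → 0 − 1 + 1 = 0
C3: 2C, 1O, 1N → 0 + 1 + 1 = +2
C4: 2C, 1O, 1Br → 0 + 1 + 1 = +2
C5: 1C, 1O, 2N → 0 + 1 + 2 = +3
The most oxidised carbon is C5 at +3.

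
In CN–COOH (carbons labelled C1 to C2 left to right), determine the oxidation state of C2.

+3

Count +1 for every bond to an atom more electronegative than carbon and −1 for every bond to one less electronegative; C–C bonds are 0.
C2 has one bond to C (0), a double bond to O (2×+1 = +2), one bond to O (+1).
Oxidation state = 0 + 2 + 1 = +3.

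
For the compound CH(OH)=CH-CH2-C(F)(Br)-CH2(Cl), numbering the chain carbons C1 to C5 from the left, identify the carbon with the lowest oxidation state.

C3

Tallying each carbon's bonds:
C1: 2C, 1H, 1O → 0 − 1 + 1 = 0
C2: 3C, 1H → 0 − 1 = -1
C3: 2C, 2H → 0 − 2 = -2
C4: 2C, 1F, 1Br → 0 + 1 + 1 = +2
C5: 1C, 2H, 1Cl → 0 − 2 + 1 = -1
The most reduced carbon is C3 at -2.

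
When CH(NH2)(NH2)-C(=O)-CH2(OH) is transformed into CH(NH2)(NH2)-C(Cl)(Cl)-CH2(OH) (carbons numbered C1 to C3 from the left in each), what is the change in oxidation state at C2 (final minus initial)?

Before: C2 has 2 bonds to C, 2 bonds to O → oxidation state +2.
After: C2 has 2 bonds to C, 2 bonds to Cl → oxidation state +2.
Δ = +2 − (+2) = 0, so no net redox change at C2.

0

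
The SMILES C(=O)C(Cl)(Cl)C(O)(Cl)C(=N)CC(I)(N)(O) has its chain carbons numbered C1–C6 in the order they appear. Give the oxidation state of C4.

Bonds to more-electronegative neighbours contribute +1 each, bonds to H or metals contribute −1 each, and C–C bonds contribute 0.
C4 has one bond to C (0), one bond to C (0), a double bond to N (2×+1 = +2).
Oxidation state = 0 + 0 + 2 = +2.

+2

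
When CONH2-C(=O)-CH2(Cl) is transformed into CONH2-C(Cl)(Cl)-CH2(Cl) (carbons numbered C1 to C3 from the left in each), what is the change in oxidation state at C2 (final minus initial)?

Before: C2 has 2 bonds to C, 2 bonds to O → oxidation state +2.
After: C2 has 2 bonds to C, 2 bonds to Cl → oxidation state +2.
Δ = +2 − (+2) = 0, so no net redox change at C2.

0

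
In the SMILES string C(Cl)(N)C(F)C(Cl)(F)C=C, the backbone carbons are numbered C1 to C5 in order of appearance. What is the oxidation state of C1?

+1

Bonds to more-electronegative neighbours contribute +1 each, bonds to H or metals contribute −1 each, and C–C bonds contribute 0.
C1 has one bond to C (0), one bond to Cl (+1), one bond to H (-1), one bond to N (+1).
Oxidation state = 0 + 1 − 1 + 1 = +1.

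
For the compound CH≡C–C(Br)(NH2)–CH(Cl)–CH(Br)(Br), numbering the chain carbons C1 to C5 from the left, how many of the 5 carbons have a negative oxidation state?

Assign +1 per bond to O/N/halogen, −1 per bond to H or an electropositive element, and 0 per bond to carbon. Tallying each carbon:
C1: 3C, 1H → 0 − 1 = -1
C2: 4C → 0 = 0
C3: 2C, 1N, 1Br → 0 + 1 + 1 = +2
C4: 2C, 1H, 1Cl → 0 − 1 + 1 = 0
C5: 1C, 1H, 2Br → 0 − 1 + 2 = +1
1 carbon (C1) meets the condition.

1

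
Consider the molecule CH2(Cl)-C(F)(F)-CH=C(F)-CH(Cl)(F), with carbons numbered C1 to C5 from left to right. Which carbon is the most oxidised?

Count +1 for every bond to an atom more electronegative than carbon and −1 for every bond to one less electronegative; C–C bonds are 0. Tallying each carbon:
C1: 1C, 2H, 1Cl → 0 − 2 + 1 = -1
C2: 2C, 2F → 0 + 2 = +2
C3: 3C, 1H → 0 − 1 = -1
C4: 3C, 1F → 0 + 1 = +1
C5: 1C, 1H, 1F, 1Cl → 0 − 1 + 1 + 1 = +1
The most oxidised carbon is C2 at +2.

C2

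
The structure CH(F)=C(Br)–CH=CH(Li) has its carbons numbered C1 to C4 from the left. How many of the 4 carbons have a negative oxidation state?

2

Bonds to more-electronegative neighbours contribute +1 each, bonds to H or metals contribute −1 each, and C–C bonds contribute 0. Tallying each carbon:
C1: 2C, 1H, 1F → 0 − 1 + 1 = 0
C2: 3C, 1Br → 0 + 1 = +1
C3: 3C, 1H → 0 − 1 = -1
C4: 2C, 1H, 1Li → 0 − 1 − 1 = -2
2 carbons (C3, C4) meet the condition.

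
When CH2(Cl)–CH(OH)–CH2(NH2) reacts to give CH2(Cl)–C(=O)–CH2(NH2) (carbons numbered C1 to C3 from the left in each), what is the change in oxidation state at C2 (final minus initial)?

Before: C2 has 2 bonds to C, 1 bond to H, 1 bond to O → oxidation state 0.
After: C2 has 2 bonds to C, 2 bonds to O → oxidation state +2.
Δ = +2 − (0) = +2, so this is an oxidation at C2.

+2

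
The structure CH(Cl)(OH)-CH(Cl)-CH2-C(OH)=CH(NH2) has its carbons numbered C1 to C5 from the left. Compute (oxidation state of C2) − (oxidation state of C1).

C2: 2C, 1H, 1Cl → 0 − 1 + 1 = 0
C1: 1C, 1H, 1O, 1Cl → 0 − 1 + 1 + 1 = +1
Difference: 0 − (+1) = -1.

-1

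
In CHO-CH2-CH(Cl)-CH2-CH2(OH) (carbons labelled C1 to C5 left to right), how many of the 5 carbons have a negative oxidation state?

3

Tallying each carbon's bonds:
C1: 1C, 1H, 2O → 0 − 1 + 2 = +1
C2: 2C, 2H → 0 − 2 = -2
C3: 2C, 1H, 1Cl → 0 − 1 + 1 = 0
C4: 2C, 2H → 0 − 2 = -2
C5: 1C, 2H, 1O → 0 − 2 + 1 = -1
3 carbons (C2, C4, C5) meet the condition.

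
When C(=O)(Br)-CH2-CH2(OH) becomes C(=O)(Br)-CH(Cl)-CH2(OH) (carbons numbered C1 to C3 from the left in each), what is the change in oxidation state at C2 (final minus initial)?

Before: C2 has 2 bonds to C, 2 bonds to H → oxidation state -2.
After: C2 has 2 bonds to C, 1 bond to H, 1 bond to Cl → oxidation state 0.
Δ = 0 − (-2) = +2, so this is an oxidation at C2.

+2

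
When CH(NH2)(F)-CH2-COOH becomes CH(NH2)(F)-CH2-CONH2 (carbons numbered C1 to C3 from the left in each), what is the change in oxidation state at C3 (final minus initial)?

Before: C3 has 1 bond to C, 3 bonds to O → oxidation state +3.
After: C3 has 1 bond to C, 2 bonds to O, 1 bond to N → oxidation state +3.
Δ = +3 − (+3) = 0, so no net redox change at C3.

0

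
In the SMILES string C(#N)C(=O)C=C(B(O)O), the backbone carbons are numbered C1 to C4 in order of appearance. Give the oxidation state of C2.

+2

Assign +1 per bond to O/N/halogen, −1 per bond to H or an electropositive element, and 0 per bond to carbon.
C2 has one bond to C (0), one bond to C (0), a double bond to O (2×+1 = +2).
Oxidation state = 0 + 0 + 2 = +2.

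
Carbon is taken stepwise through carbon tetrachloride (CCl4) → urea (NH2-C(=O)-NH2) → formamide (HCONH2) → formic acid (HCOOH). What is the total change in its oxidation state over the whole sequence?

Carbon oxidation states along the series — carbon tetrachloride: +4, urea: +4, formamide: +2, formic acid: +2.
Net change = +2 − (+4) = -2.

-2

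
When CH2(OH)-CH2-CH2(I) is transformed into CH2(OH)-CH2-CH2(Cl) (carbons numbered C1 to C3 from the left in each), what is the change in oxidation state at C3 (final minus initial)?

Before: C3 has 1 bond to C, 2 bonds to H, 1 bond to I → oxidation state -1.
After: C3 has 1 bond to C, 2 bonds to H, 1 bond to Cl → oxidation state -1.
Δ = -1 − (-1) = 0, so no net redox change at C3.

0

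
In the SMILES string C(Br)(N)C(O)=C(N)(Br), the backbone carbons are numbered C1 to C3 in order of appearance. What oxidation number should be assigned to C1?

+1

Assign +1 per bond to O/N/halogen, −1 per bond to H or an electropositive element, and 0 per bond to carbon.
C1 has one bond to C (0), one bond to Br (+1), one bond to H (-1), one bond to N (+1).
Oxidation state = 0 + 1 − 1 + 1 = +1.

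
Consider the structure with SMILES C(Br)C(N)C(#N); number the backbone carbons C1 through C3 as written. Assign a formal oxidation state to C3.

+3

C3 has one bond to C (0), a triple bond to N (3×+1 = +3).
Oxidation state = 0 + 3 = +3.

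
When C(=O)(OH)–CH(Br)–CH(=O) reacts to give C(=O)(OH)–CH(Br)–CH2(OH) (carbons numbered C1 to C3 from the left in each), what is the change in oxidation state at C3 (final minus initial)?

Before: C3 has 1 bond to C, 1 bond to H, 2 bonds to O → oxidation state +1.
After: C3 has 1 bond to C, 2 bonds to H, 1 bond to O → oxidation state -1.
Δ = -1 − (+1) = -2, so this is a reduction at C3.

-2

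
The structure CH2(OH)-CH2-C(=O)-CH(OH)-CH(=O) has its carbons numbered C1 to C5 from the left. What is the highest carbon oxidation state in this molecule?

Tallying each carbon's bonds:
C1: 1C, 2H, 1O → 0 − 2 + 1 = -1
C2: 2C, 2H → 0 − 2 = -2
C3: 2C, 2O → 0 + 2 = +2
C4: 2C, 1H, 1O → 0 − 1 + 1 = 0
C5: 1C, 1H, 2O → 0 − 1 + 2 = +1
The highest value is +2.

+2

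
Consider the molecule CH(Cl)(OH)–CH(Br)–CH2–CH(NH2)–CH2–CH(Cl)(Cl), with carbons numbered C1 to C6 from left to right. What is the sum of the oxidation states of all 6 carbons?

Assign +1 per bond to O/N/halogen, −1 per bond to H or an electropositive element, and 0 per bond to carbon. Tallying each carbon:
C1: 1C, 1H, 1O, 1Cl → 0 − 1 + 1 + 1 = +1
C2: 2C, 1H, 1Br → 0 − 1 + 1 = 0
C3: 2C, 2H → 0 − 2 = -2
C4: 2C, 1H, 1N → 0 − 1 + 1 = 0
C5: 2C, 2H → 0 − 2 = -2
C6: 1C, 1H, 2Cl → 0 − 1 + 2 = +1
Sum = +1 + 0 − 2 + 0 − 2 + 1 = -2.

-2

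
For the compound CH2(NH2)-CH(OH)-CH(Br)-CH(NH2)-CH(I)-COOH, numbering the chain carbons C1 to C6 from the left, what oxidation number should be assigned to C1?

-1

Each bond to a more electronegative atom (O, N, halogen) counts +1, each bond to a less electronegative atom (H, metal, B, Si) counts −1, and each C–C bond counts 0.
C1 has one bond to C (0), one bond to H (-1), one bond to H (-1), one bond to N (+1).
Oxidation state = 0 − 1 − 1 + 1 = -1.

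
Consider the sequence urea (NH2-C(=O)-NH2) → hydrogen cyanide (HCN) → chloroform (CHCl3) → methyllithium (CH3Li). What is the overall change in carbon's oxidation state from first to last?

Carbon oxidation states along the series — urea: +4, hydrogen cyanide: +2, chloroform: +2, methyllithium: -4.
Net change = -4 − (+4) = -8.

-8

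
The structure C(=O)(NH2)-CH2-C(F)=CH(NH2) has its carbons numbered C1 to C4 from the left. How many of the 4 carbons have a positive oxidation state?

Each bond to a more electronegative atom (O, N, halogen) counts +1, each bond to a less electronegative atom (H, metal, B, Si) counts −1, and each C–C bond counts 0. Tallying each carbon:
C1: 1C, 2O, 1N → 0 + 2 + 1 = +3
C2: 2C, 2H → 0 − 2 = -2
C3: 3C, 1F → 0 + 1 = +1
C4: 2C, 1H, 1N → 0 − 1 + 1 = 0
2 carbons (C1, C3) meet the condition.

2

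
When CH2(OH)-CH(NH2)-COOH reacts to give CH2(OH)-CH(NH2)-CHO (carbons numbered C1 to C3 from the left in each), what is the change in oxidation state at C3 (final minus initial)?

-2

Before: C3 has 1 bond to C, 3 bonds to O → oxidation state +3.
After: C3 has 1 bond to C, 1 bond to H, 2 bonds to O → oxidation state +1.
Δ = +1 − (+3) = -2, so this is a reduction at C3.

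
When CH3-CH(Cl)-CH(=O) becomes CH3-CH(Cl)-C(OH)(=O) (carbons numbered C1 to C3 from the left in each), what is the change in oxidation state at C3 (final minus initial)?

Before: C3 has 1 bond to C, 1 bond to H, 2 bonds to O → oxidation state +1.
After: C3 has 1 bond to C, 3 bonds to O → oxidation state +3.
Δ = +3 − (+1) = +2, so this is an oxidation at C3.

+2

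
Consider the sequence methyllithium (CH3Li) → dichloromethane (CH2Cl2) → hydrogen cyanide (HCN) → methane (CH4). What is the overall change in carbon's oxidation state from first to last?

Carbon oxidation states along the series — methyllithium: -4, dichloromethane: 0, hydrogen cyanide: +2, methane: -4.
Net change = -4 − (-4) = 0.

0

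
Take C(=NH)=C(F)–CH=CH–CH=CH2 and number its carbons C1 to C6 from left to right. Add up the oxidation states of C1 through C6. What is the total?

Bonds to more-electronegative neighbours contribute +1 each, bonds to H or metals contribute −1 each, and C–C bonds contribute 0. Tallying each carbon:
C1: 2C, 2N → 0 + 2 = +2
C2: 3C, 1F → 0 + 1 = +1
C3: 3C, 1H → 0 − 1 = -1
C4: 3C, 1H → 0 − 1 = -1
C5: 3C, 1H → 0 − 1 = -1
C6: 2C, 2H → 0 − 2 = -2
Sum = +2 + 1 − 1 − 1 − 1 − 2 = -2.

-2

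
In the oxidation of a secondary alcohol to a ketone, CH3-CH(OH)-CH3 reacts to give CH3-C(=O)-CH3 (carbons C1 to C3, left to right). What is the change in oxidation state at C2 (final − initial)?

Before: C2 has 2 bonds to C, 1 bond to H, 1 bond to O → oxidation state 0.
After: C2 has 2 bonds to C, 2 bonds to O → oxidation state +2.
Δ = +2 − (0) = +2, so this is an oxidation at C2.

+2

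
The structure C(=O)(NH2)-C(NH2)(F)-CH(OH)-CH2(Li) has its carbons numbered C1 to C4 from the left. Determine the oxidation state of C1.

C1 has one bond to C (0), a double bond to O (2×+1 = +2), one bond to N (+1).
Oxidation state = 0 + 2 + 1 = +3.

+3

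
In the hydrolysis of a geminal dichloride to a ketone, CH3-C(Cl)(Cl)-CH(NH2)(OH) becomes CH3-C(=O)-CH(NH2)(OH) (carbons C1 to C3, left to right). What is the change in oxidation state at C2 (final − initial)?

Before: C2 has 2 bonds to C, 2 bonds to Cl → oxidation state +2.
After: C2 has 2 bonds to C, 2 bonds to O → oxidation state +2.
Δ = +2 − (+2) = 0, so no net redox change at C2.

0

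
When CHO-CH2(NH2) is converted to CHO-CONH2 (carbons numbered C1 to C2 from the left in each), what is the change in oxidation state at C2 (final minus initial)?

Before: C2 has 1 bond to C, 2 bonds to H, 1 bond to N → oxidation state -1.
After: C2 has 1 bond to C, 2 bonds to O, 1 bond to N → oxidation state +3.
Δ = +3 − (-1) = +4, so this is an oxidation at C2.

+4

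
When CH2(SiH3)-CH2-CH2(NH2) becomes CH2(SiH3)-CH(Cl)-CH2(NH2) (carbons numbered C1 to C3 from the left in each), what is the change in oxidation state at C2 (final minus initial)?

Before: C2 has 2 bonds to C, 2 bonds to H → oxidation state -2.
After: C2 has 2 bonds to C, 1 bond to H, 1 bond to Cl → oxidation state 0.
Δ = 0 − (-2) = +2, so this is an oxidation at C2.

+2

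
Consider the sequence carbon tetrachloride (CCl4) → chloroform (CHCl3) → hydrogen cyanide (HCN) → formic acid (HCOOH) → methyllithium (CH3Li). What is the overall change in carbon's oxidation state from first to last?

Carbon oxidation states along the series — carbon tetrachloride: +4, chloroform: +2, hydrogen cyanide: +2, formic acid: +2, methyllithium: -4.
Net change = -4 − (+4) = -8.

-8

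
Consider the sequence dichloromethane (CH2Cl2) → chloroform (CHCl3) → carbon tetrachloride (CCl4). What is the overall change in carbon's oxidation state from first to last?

Carbon oxidation states along the series — dichloromethane: 0, chloroform: +2, carbon tetrachloride: +4.
Net change = +4 − (0) = +4.

+4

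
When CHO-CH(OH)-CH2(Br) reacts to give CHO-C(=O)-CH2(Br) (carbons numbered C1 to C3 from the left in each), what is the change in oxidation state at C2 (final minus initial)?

+2

Before: C2 has 2 bonds to C, 1 bond to H, 1 bond to O → oxidation state 0.
After: C2 has 2 bonds to C, 2 bonds to O → oxidation state +2.
Δ = +2 − (0) = +2, so this is an oxidation at C2.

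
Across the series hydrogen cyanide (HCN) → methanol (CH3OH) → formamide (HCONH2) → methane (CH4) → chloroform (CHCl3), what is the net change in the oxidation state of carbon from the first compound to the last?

Carbon oxidation states along the series — hydrogen cyanide: +2, methanol: -2, formamide: +2, methane: -4, chloroform: +2.
Net change = +2 − (+2) = 0.

0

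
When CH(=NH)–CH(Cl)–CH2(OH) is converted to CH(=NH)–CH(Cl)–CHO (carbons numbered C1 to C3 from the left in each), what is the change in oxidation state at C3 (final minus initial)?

Before: C3 has 1 bond to C, 2 bonds to H, 1 bond to O → oxidation state -1.
After: C3 has 1 bond to C, 1 bond to H, 2 bonds to O → oxidation state +1.
Δ = +1 − (-1) = +2, so this is an oxidation at C3.

+2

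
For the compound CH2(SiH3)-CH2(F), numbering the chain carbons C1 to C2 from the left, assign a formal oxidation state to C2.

Each bond to a more electronegative atom (O, N, halogen) counts +1, each bond to a less electronegative atom (H, metal, B, Si) counts −1, and each C–C bond counts 0.
C2 has one bond to C (0), one bond to H (-1), one bond to F (+1), one bond to H (-1).
Oxidation state = 0 − 1 + 1 − 1 = -1.

-1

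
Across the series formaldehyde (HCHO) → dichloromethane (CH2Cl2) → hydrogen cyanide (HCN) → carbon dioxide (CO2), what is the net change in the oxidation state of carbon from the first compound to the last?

+4

Carbon oxidation states along the series — formaldehyde: 0, dichloromethane: 0, hydrogen cyanide: +2, carbon dioxide: +4.
Net change = +4 − (0) = +4.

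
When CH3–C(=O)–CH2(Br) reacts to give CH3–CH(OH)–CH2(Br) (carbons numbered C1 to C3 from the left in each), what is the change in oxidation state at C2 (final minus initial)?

Before: C2 has 2 bonds to C, 2 bonds to O → oxidation state +2.
After: C2 has 2 bonds to C, 1 bond to H, 1 bond to O → oxidation state 0.
Δ = 0 − (+2) = -2, so this is a reduction at C2.

-2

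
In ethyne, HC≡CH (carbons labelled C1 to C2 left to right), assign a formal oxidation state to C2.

-1

Each bond to a more electronegative atom (O, N, halogen) counts +1, each bond to a less electronegative atom (H, metal, B, Si) counts −1, and each C–C bond counts 0.
C2 has one bond to H (-1), a triple bond to C (3×0 = 0).
Oxidation state = -1 + 0 = -1.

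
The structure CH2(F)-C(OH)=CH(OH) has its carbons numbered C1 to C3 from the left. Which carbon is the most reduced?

Bonds to more-electronegative neighbours contribute +1 each, bonds to H or metals contribute −1 each, and C–C bonds contribute 0. Tallying each carbon:
C1: 1C, 2H, 1F → 0 − 2 + 1 = -1
C2: 3C, 1O → 0 + 1 = +1
C3: 2C, 1H, 1O → 0 − 1 + 1 = 0
The most reduced carbon is C1 at -1.

C1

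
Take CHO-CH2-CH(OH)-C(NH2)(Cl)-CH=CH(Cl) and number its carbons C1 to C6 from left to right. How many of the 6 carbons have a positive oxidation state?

2

Tallying each carbon's bonds:
C1: 1C, 1H, 2O → 0 − 1 + 2 = +1
C2: 2C, 2H → 0 − 2 = -2
C3: 2C, 1H, 1O → 0 − 1 + 1 = 0
C4: 2C, 1N, 1Cl → 0 + 1 + 1 = +2
C5: 3C, 1H → 0 − 1 = -1
C6: 2C, 1H, 1Cl → 0 − 1 + 1 = 0
2 carbons (C1, C4) meet the condition.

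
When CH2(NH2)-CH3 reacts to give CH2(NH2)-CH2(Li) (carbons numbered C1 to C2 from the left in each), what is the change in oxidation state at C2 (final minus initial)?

0

Before: C2 has 1 bond to C, 3 bonds to H → oxidation state -3.
After: C2 has 1 bond to C, 2 bonds to H, 1 bond to Li → oxidation state -3.
Δ = -3 − (-3) = 0, so no net redox change at C2.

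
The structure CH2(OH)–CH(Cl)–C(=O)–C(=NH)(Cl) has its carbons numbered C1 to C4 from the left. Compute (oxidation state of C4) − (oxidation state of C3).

+1

C4: 1C, 2N, 1Cl → 0 + 2 + 1 = +3
C3: 2C, 2O → 0 + 2 = +2
Difference: +3 − (+2) = +1.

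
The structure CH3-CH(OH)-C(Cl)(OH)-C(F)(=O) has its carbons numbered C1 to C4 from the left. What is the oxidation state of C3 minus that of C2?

+2

C3: 2C, 1O, 1Cl → 0 + 1 + 1 = +2
C2: 2C, 1H, 1O → 0 − 1 + 1 = 0
Difference: +2 − (0) = +2.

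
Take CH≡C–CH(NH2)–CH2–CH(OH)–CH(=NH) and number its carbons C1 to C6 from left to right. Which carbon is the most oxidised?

Each bond to a more electronegative atom (O, N, halogen) counts +1, each bond to a less electronegative atom (H, metal, B, Si) counts −1, and each C–C bond counts 0. Tallying each carbon:
C1: 3C, 1H → 0 − 1 = -1
C2: 4C → 0 = 0
C3: 2C, 1H, 1N → 0 − 1 + 1 = 0
C4: 2C, 2H → 0 − 2 = -2
C5: 2C, 1H, 1O → 0 − 1 + 1 = 0
C6: 1C, 1H, 2N → 0 − 1 + 2 = +1
The most oxidised carbon is C6 at +1.

C6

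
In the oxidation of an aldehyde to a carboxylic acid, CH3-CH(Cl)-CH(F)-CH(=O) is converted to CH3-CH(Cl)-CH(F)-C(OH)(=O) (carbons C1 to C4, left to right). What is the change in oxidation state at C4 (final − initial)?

+2

Before: C4 has 1 bond to C, 1 bond to H, 2 bonds to O → oxidation state +1.
After: C4 has 1 bond to C, 3 bonds to O → oxidation state +3.
Δ = +3 − (+1) = +2, so this is an oxidation at C4.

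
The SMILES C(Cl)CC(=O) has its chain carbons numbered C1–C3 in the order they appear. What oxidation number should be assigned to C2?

Assign +1 per bond to O/N/halogen, −1 per bond to H or an electropositive element, and 0 per bond to carbon.
C2 has one bond to C (0), one bond to C (0), one bond to H (-1), one bond to H (-1).
Oxidation state = 0 + 0 − 1 − 1 = -2.

-2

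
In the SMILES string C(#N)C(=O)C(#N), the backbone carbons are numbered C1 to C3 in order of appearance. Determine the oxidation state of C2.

+2

Assign +1 per bond to O/N/halogen, −1 per bond to H or an electropositive element, and 0 per bond to carbon.
C2 has one bond to C (0), one bond to C (0), a double bond to O (2×+1 = +2).
Oxidation state = 0 + 0 + 2 = +2.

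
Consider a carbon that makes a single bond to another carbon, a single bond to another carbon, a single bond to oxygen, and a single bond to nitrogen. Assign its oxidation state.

+2

The carbon has one bond to C (0), one bond to C (0), one bond to O (+1), one bond to N (+1).
Oxidation state = 0 + 0 + 1 + 1 = +2.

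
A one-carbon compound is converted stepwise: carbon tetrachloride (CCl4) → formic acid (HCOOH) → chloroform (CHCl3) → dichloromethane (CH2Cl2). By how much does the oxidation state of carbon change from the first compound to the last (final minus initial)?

Carbon oxidation states along the series — carbon tetrachloride: +4, formic acid: +2, chloroform: +2, dichloromethane: 0.
Net change = 0 − (+4) = -4.

-4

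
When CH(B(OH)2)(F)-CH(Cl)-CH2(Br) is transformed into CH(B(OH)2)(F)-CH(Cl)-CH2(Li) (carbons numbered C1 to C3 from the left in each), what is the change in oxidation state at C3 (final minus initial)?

-2

Before: C3 has 1 bond to C, 2 bonds to H, 1 bond to Br → oxidation state -1.
After: C3 has 1 bond to C, 2 bonds to H, 1 bond to Li → oxidation state -3.
Δ = -3 − (-1) = -2, so this is a reduction at C3.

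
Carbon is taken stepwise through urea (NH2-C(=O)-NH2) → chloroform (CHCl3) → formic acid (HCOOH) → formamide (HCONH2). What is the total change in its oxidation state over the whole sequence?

Carbon oxidation states along the series — urea: +4, chloroform: +2, formic acid: +2, formamide: +2.
Net change = +2 − (+4) = -2.

-2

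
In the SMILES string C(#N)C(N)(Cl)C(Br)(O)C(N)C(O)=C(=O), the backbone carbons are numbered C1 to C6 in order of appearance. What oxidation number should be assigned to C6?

+2

C6 has a double bond to C (2×0 = 0), a double bond to O (2×+1 = +2).
Oxidation state = 0 + 2 = +2.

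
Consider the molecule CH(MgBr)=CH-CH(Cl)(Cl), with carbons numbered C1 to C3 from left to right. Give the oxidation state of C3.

C3 has one bond to C (0), one bond to Cl (+1), one bond to Cl (+1), one bond to H (-1).
Oxidation state = 0 + 1 + 1 − 1 = +1.

+1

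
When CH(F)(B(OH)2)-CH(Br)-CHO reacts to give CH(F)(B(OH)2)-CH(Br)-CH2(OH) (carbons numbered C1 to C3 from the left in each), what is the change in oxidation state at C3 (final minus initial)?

-2

Before: C3 has 1 bond to C, 1 bond to H, 2 bonds to O → oxidation state +1.
After: C3 has 1 bond to C, 2 bonds to H, 1 bond to O → oxidation state -1.
Δ = -1 − (+1) = -2, so this is a reduction at C3.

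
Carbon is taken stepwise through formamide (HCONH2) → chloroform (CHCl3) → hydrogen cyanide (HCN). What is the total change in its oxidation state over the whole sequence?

Carbon oxidation states along the series — formamide: +2, chloroform: +2, hydrogen cyanide: +2.
Net change = +2 − (+2) = 0.

0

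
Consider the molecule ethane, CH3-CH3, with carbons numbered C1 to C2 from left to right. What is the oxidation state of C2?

-3

C2 has one bond to H (-1), one bond to H (-1), one bond to H (-1), one bond to C (0).
Oxidation state = -1 − 1 − 1 + 0 = -3.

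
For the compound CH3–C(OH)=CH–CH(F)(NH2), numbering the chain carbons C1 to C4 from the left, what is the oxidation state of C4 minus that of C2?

0

C4: 1C, 1H, 1N, 1F → 0 − 1 + 1 + 1 = +1
C2: 3C, 1O → 0 + 1 = +1
Difference: +1 − (+1) = 0.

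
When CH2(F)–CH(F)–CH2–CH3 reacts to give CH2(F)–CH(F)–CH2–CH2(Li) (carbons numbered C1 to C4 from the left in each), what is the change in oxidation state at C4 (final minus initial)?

0

Before: C4 has 1 bond to C, 3 bonds to H → oxidation state -3.
After: C4 has 1 bond to C, 2 bonds to H, 1 bond to Li → oxidation state -3.
Δ = -3 − (-3) = 0, so no net redox change at C4.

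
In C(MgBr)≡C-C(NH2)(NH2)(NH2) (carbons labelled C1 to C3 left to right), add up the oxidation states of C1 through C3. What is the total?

+2

Each bond to a more electronegative atom (O, N, halogen) counts +1, each bond to a less electronegative atom (H, metal, B, Si) counts −1, and each C–C bond counts 0. Tallying each carbon:
C1: 3C, 1Mg → 0 − 1 = -1
C2: 4C → 0 = 0
C3: 1C, 3N → 0 + 3 = +3
Sum = -1 + 0 + 3 = +2.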